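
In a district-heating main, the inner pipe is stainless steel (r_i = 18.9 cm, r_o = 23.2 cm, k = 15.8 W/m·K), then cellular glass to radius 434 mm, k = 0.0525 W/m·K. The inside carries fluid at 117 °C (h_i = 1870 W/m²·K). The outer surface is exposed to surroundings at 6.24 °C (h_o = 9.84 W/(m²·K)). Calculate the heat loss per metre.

Treat each layer as a resistance in series:
  R'_conv,in = 1/(2πr h) = 1/(2π·0.189·1870) = 4.503×10^-4 m·K/W
  R'_stainless steel = ln(0.232/0.189)/(2πk) = 0.2050/(2π·15.8) = 0.002065 m·K/W
  R'_cellular glass = ln(0.434/0.232)/(2πk) = 0.6263/(2π·0.0525) = 1.899 m·K/W
  R'_conv,out = 1/(2πr h) = 1/(2π·0.434·9.84) = 0.03727 m·K/W
ΣR = 4.503×10^-4 + 0.002065 + 1.899 + 0.03727 = 1.939 m·K/W
Q' = ΔT/ΣR = (117 °C − 6.24 °C)/1.939 = 57.1 W/m

Q' = 57.1 W/m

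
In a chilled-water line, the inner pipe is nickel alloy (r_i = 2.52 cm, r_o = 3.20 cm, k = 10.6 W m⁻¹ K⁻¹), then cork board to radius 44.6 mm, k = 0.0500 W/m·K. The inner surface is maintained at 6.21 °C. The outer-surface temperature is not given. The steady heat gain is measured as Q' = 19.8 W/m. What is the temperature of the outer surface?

Sum the resistances:
  R'_nickel alloy = ln(0.0320/0.0252)/(2πk) = 0.2389/(2π·10.6) = 0.003587 m·K/W
  R'_cork board = ln(0.0446/0.0320)/(2πk) = 0.3320/(2π·0.0500) = 1.057 m·K/W
ΣR = 1.060 m·K/W
ΔT = Q'·ΣR = 19.8 × 1.060 = 20.99 K
Heat flows inward, so T_out = T_in + ΔT = 6.21 + 20.99 = 27.2 °C

T_out = 27.2 °C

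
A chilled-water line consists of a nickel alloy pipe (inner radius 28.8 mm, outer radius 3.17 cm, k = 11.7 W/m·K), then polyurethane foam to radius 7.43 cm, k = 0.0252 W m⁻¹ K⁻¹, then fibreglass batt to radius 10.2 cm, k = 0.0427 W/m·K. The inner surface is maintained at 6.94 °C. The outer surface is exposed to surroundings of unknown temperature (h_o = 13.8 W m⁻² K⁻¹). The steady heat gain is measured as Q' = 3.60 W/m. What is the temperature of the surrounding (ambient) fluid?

Series resistances:
  R'_nickel alloy = ln(0.0317/0.0288)/(2πk) = 0.09594/(2π·11.7) = 0.001305 m·K/W
  R'_polyurethane foam = ln(0.0743/0.0317)/(2πk) = 0.8518/(2π·0.0252) = 5.380 m·K/W
  R'_fibreglass batt = ln(0.102/0.0743)/(2πk) = 0.3169/(2π·0.0427) = 1.181 m·K/W
  R'_conv,out = 1/(2πr h) = 1/(2π·0.102·13.8) = 0.1131 m·K/W
ΣR = 6.675 m·K/W
ΔT = Q'·ΣR = 3.60 × 6.675 = 24.03 K
Heat flows inward, so T_out = T_in + ΔT = 6.94 + 24.03 = 31.0 °C

T_out = 31.0 °C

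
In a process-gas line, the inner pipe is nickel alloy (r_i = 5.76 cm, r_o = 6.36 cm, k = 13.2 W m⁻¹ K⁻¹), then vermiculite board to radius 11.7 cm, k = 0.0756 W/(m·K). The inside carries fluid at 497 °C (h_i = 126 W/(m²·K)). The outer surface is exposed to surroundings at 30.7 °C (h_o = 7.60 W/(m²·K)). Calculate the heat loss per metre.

Series thermal resistances, inner to outer:
  R'_conv,in = 1/(2πr h) = 1/(2π·0.0576·126) = 0.02193 m·K/W
  R'_nickel alloy = ln(0.0636/0.0576)/(2πk) = 0.09909/(2π·13.2) = 0.001195 m·K/W
  R'_vermiculite board = ln(0.117/0.0636)/(2πk) = 0.6096/(2π·0.0756) = 1.283 m·K/W
  R'_conv,out = 1/(2πr h) = 1/(2π·0.117·7.60) = 0.1790 m·K/W
ΣR = 0.02193 + 0.001195 + 1.283 + 0.1790 = 1.485 m·K/W
Q' = ΔT/ΣR = (497 °C − 30.7 °C)/1.485 = 314 W/m

Q' = 314 W/m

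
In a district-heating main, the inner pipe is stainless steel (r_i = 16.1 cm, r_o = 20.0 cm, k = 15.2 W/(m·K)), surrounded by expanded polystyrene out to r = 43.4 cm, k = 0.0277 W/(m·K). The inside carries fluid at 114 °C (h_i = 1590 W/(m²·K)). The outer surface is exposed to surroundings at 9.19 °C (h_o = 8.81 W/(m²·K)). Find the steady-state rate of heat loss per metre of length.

Q' = 23.3 W/m

Resistance network (inner→outer):
  R'_conv,in = 1/(2πr h) = 1/(2π·0.161·1590) = 6.217×10^-4 m·K/W
  R'_stainless steel = ln(0.200/0.161)/(2πk) = 0.2169/(2π·15.2) = 0.002271 m·K/W
  R'_expanded polystyrene = ln(0.434/0.200)/(2πk) = 0.7747/(2π·0.0277) = 4.451 m·K/W
  R'_conv,out = 1/(2πr h) = 1/(2π·0.434·8.81) = 0.04163 m·K/W
ΣR = 6.217×10^-4 + 0.002271 + 4.451 + 0.04163 = 4.496 m·K/W
Q' = ΔT/ΣR = (114 °C − 9.19 °C)/4.496 = 23.3 W/m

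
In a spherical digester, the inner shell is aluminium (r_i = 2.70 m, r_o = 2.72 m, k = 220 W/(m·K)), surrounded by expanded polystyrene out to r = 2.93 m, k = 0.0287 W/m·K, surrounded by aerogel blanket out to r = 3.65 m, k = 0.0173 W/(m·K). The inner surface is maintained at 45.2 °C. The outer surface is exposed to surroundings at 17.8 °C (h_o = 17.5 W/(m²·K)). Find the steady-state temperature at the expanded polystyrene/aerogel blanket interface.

T = 40.0 °C

Treat each layer as a resistance in series:
  R_aluminium = (1/2.70 − 1/2.72)/(4πk) = 0.002723/(4π·220) = 9.851×10^-7 K/W
  R_expanded polystyrene = (1/2.72 − 1/2.93)/(4πk) = 0.02635/(4π·0.0287) = 0.07306 K/W
  R_aerogel blanket = (1/2.93 − 1/3.65)/(4πk) = 0.06732/(4π·0.0173) = 0.3097 K/W
  R_conv,out = 1/(4πr²h) = 1/(4π·3.65²·17.5) = 3.413×10^-4 K/W
ΣR = 9.851×10^-7 + 0.07306 + 0.3097 + 3.413×10^-4 = 0.3831 K/W
Q = ΔT/ΣR = (45.2 °C − 17.8 °C)/0.3831 = 71.52 W
From the inner boundary to the expanded polystyrene/aerogel blanket interface, ΣR_partial = 0.07306 K/W.
T_interface = T_in − Q·ΣR_partial = 45.2 °C − (71.52)(0.07306) = 40.0 °C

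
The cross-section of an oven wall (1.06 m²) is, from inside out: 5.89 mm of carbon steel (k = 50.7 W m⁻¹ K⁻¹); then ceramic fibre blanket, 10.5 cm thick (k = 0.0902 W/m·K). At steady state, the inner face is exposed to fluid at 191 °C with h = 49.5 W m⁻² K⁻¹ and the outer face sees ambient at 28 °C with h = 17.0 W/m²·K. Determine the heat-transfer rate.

Series thermal resistances, inner to outer:
  R_conv,in = 1/(hA) = 1/(49.5·1.06) = 0.01906 K/W
  R_carbon steel = L/(kA) = 0.00589/(50.7·1.06) = 1.096×10^-4 K/W
  R_ceramic fibre blanket = L/(kA) = 0.105/(0.0902·1.06) = 1.098 K/W
  R_conv,out = 1/(hA) = 1/(17.0·1.06) = 0.05549 K/W
ΣR = 0.01906 + 1.096×10^-4 + 1.098 + 0.05549 = 1.173 K/W
Q = ΔT/ΣR = (191 °C − 28 °C)/1.173 = 139 W

Q = 139 W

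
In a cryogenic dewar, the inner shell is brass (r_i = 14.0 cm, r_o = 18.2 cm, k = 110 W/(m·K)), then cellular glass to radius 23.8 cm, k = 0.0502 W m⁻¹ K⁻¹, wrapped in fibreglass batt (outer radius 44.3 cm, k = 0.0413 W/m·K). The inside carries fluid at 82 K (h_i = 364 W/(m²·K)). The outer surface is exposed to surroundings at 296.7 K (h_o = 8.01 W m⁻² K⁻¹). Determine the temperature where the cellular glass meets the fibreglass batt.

T = 158 K

Treat each layer as a resistance in series:
  R_conv,in = 1/(4πr²h) = 1/(4π·0.140²·364) = 0.01115 K/W
  R_brass = (1/0.140 − 1/0.182)/(4πk) = 1.648/(4π·110) = 0.001192 K/W
  R_cellular glass = (1/0.182 − 1/0.238)/(4πk) = 1.293/(4π·0.0502) = 2.049 K/W
  R_fibreglass batt = (1/0.238 − 1/0.443)/(4πk) = 1.944/(4π·0.0413) = 3.746 K/W
  R_conv,out = 1/(4πr²h) = 1/(4π·0.443²·8.01) = 0.05062 K/W
ΣR = 0.01115 + 0.001192 + 2.049 + 3.746 + 0.05062 = 5.858 K/W
Q = ΔT/ΣR = (82 K − 296.7 K)/5.858 = -36.65 W
From the inner boundary to the cellular glass/fibreglass batt interface, ΣR_partial = 2.061 K/W.
T_interface = T_in − Q·ΣR_partial = 82 K − (-36.65)(2.061) = 158 K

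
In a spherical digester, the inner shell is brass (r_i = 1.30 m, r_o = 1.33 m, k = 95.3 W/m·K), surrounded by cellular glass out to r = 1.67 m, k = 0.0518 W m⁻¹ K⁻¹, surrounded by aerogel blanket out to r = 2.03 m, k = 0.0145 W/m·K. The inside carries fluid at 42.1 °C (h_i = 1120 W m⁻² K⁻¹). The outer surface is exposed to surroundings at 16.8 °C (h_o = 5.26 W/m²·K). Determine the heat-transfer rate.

Treat each layer as a resistance in series:
  R_conv,in = 1/(4πr²h) = 1/(4π·1.30²·1120) = 4.204×10^-5 K/W
  R_brass = (1/1.30 − 1/1.33)/(4πk) = 0.01735/(4π·95.3) = 1.449×10^-5 K/W
  R_cellular glass = (1/1.33 − 1/1.67)/(4πk) = 0.1531/(4π·0.0518) = 0.2352 K/W
  R_aerogel blanket = (1/1.67 − 1/2.03)/(4πk) = 0.1062/(4π·0.0145) = 0.5828 K/W
  R_conv,out = 1/(4πr²h) = 1/(4π·2.03²·5.26) = 0.003671 K/W
ΣR = 4.204×10^-5 + 1.449×10^-5 + 0.2352 + 0.5828 + 0.003671 = 0.8217 K/W
Q = ΔT/ΣR = (42.1 °C − 16.8 °C)/0.8217 = 30.8 W

Q = 30.8 W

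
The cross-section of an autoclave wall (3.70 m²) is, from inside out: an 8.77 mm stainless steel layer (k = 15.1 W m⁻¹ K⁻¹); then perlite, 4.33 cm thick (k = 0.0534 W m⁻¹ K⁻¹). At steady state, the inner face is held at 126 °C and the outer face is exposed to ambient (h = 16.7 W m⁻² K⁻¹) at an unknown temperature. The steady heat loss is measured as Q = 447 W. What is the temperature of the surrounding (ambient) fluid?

T_out = 20.7 °C

Sum the resistances:
  R_stainless steel = L/(kA) = 0.00877/(15.1·3.70) = 1.570×10^-4 K/W
  R_perlite = L/(kA) = 0.0433/(0.0534·3.70) = 0.2192 K/W
  R_conv,out = 1/(hA) = 1/(16.7·3.70) = 0.01618 K/W
ΣR = 0.2355 K/W
ΔT = Q·ΣR = 447 × 0.2355 = 105.3 K
Heat flows outward, so T_out = T_in − ΔT = 126 − 105.3 = 20.7 °C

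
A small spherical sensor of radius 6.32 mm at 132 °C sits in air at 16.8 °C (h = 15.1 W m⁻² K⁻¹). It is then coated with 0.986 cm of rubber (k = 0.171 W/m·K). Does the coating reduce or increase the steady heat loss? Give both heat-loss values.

increases: 0.873 → 1.77 W

Critical radius for a sphere: r_cr = 2k/h = 0.0226 m = 2.26 cm.
Outer radius after coating: r₂ = 0.00632 + 0.00986 = 0.01618 m.
Since r₁ < r_cr and r₂ ≤ r_cr, the coating moves toward the maximum at r_cr — heat loss rises.
Bare: R = 1/(4πr₁²h) = 131.9 K/W; Q = 115.2/131.9 = 0.873 W.
Coated: R = R_cond + R_conv = 65.00 K/W; Q = 115.2/65.00 = 1.77 W.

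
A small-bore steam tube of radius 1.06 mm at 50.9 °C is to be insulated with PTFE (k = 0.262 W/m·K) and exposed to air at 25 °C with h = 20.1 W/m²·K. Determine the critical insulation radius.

For a cylinder, r_cr = k_ins/h = 0.262/20.1 = 0.0130 m = 1.30 cm

r_cr = 1.30 cm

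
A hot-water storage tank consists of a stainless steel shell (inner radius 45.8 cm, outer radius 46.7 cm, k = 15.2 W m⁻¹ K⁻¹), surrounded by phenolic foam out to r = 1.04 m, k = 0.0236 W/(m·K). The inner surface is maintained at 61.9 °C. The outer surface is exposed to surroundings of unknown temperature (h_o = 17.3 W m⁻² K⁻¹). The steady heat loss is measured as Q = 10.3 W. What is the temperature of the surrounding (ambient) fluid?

Sum the resistances:
  R_stainless steel = (1/0.458 − 1/0.467)/(4πk) = 0.04208/(4π·15.2) = 2.203×10^-4 K/W
  R_phenolic foam = (1/0.467 − 1/1.04)/(4πk) = 1.180/(4π·0.0236) = 3.978 K/W
  R_conv,out = 1/(4πr²h) = 1/(4π·1.04²·17.3) = 0.004253 K/W
ΣR = 3.983 K/W
ΔT = Q·ΣR = 10.3 × 3.983 = 41.02 K
Heat flows outward, so T_out = T_in − ΔT = 61.9 − 41.02 = 20.9 °C

T_out = 20.9 °C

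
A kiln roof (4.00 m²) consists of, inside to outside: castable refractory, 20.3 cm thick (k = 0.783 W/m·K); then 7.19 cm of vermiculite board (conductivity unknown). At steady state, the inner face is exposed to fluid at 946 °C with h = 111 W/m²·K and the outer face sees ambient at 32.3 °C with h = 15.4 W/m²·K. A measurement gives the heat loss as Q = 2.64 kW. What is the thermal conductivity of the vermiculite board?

ΣR = ΔT/Q = |946 − 32.3|/2640 = 0.3461 K/W
Known resistances:
  R_conv,in = 1/(hA) = 1/(111·4.00) = 0.002252 K/W
  R_castable refractory = L/(kA) = 0.203/(0.783·4.00) = 0.06481 K/W
  R_conv,out = 1/(hA) = 1/(15.4·4.00) = 0.01623 K/W
R_vermiculite board = ΣR − ΣR_known = 0.3461 − 0.08329 = 0.2628 K/W
L/(kA) = 0.2628 ⇒ k = 0.0719/(0.2628·4.00) = 0.0684 W/m·K

k = 0.0684 W/m·K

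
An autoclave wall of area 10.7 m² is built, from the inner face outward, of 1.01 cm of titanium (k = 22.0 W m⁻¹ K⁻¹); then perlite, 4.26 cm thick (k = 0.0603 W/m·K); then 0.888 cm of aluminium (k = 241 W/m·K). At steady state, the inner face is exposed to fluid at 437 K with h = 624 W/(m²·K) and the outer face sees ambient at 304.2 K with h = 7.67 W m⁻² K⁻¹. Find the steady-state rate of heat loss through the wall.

Q = 1690 W

Series thermal resistances, inner to outer:
  R_conv,in = 1/(hA) = 1/(624·10.7) = 1.498×10^-4 K/W
  R_titanium = L/(kA) = 0.0101/(22.0·10.7) = 4.291×10^-5 K/W
  R_perlite = L/(kA) = 0.0426/(0.0603·10.7) = 0.06603 K/W
  R_aluminium = L/(kA) = 0.00888/(241·10.7) = 3.444×10^-6 K/W
  R_conv,out = 1/(hA) = 1/(7.67·10.7) = 0.01218 K/W
ΣR = 1.498×10^-4 + 4.291×10^-5 + 0.06603 + 3.444×10^-6 + 0.01218 = 0.07841 K/W
Q = ΔT/ΣR = (437 K − 304.2 K)/0.07841 = 1690 W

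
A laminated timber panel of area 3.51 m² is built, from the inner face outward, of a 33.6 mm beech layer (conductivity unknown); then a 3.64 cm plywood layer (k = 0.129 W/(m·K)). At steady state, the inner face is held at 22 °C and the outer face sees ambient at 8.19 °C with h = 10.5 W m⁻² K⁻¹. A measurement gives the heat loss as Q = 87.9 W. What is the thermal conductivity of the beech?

ΣR = ΔT/Q = |22 − 8.19|/87.9 = 0.1571 K/W
Known resistances:
  R_plywood = L/(kA) = 0.0364/(0.129·3.51) = 0.08039 K/W
  R_conv,out = 1/(hA) = 1/(10.5·3.51) = 0.02713 K/W
R_beech = ΣR − ΣR_known = 0.1571 − 0.1075 = 0.04960 K/W
L/(kA) = 0.04960 ⇒ k = 0.0336/(0.04960·3.51) = 0.193 W/m·K

k = 0.193 W/m·K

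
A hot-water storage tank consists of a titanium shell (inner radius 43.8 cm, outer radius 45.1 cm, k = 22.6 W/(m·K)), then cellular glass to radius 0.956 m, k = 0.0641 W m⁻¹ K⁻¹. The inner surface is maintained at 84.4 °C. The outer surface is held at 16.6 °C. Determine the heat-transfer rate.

Treat each layer as a resistance in series:
  R_titanium = (1/0.438 − 1/0.451)/(4πk) = 0.06581/(4π·22.6) = 2.317×10^-4 K/W
  R_cellular glass = (1/0.451 − 1/0.956)/(4πk) = 1.171/(4π·0.0641) = 1.454 K/W
ΣR = 2.317×10^-4 + 1.454 = 1.454 K/W
Q = ΔT/ΣR = (84.4 °C − 16.6 °C)/1.454 = 46.6 W

Q = 46.6 W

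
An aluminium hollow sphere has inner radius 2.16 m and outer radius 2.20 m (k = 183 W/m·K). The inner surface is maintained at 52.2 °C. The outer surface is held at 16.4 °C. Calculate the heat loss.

Q = 4πk·ΔT/(1/r₁ − 1/r₂) = 4π × 183 × 35.8 / (1/2.16 − 1/2.20) = 9.78×10^6 W

Q = 9780 kW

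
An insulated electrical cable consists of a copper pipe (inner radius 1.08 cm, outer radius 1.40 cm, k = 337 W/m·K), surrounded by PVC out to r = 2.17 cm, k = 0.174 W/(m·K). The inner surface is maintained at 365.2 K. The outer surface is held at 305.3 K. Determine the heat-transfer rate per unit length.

Treat each layer as a resistance in series:
  R'_copper = ln(0.0140/0.0108)/(2πk) = 0.2595/(2π·337) = 1.226×10^-4 m·K/W
  R'_PVC = ln(0.0217/0.0140)/(2πk) = 0.4383/(2π·0.174) = 0.4009 m·K/W
ΣR = 1.226×10^-4 + 0.4009 = 0.4010 m·K/W
Q' = ΔT/ΣR = (365.2 K − 305.3 K)/0.4010 = 149 W/m

Q' = 149 W/m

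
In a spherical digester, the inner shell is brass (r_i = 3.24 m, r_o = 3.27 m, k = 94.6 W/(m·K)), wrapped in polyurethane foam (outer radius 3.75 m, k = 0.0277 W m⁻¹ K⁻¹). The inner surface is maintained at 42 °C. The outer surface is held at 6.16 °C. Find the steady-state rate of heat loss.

Resistance network (inner→outer):
  R_brass = (1/3.24 − 1/3.27)/(4πk) = 0.002832/(4π·94.6) = 2.382×10^-6 K/W
  R_polyurethane foam = (1/3.27 − 1/3.75)/(4πk) = 0.03914/(4π·0.0277) = 0.1125 K/W
ΣR = 2.382×10^-6 + 0.1125 = 0.1125 K/W
Q = ΔT/ΣR = (42 °C − 6.16 °C)/0.1125 = 319 W

Q = 319 W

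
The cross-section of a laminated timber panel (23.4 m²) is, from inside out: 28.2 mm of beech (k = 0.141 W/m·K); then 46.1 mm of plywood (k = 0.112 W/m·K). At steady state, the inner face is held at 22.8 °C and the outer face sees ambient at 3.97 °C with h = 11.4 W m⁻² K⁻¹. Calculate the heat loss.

Q = 630 W

Treat each layer as a resistance in series:
  R_beech = L/(kA) = 0.0282/(0.141·23.4) = 0.008547 K/W
  R_plywood = L/(kA) = 0.0461/(0.112·23.4) = 0.01759 K/W
  R_conv,out = 1/(hA) = 1/(11.4·23.4) = 0.003749 K/W
ΣR = 0.008547 + 0.01759 + 0.003749 = 0.02989 K/W
Q = ΔT/ΣR = (22.8 °C − 3.97 °C)/0.02989 = 630 W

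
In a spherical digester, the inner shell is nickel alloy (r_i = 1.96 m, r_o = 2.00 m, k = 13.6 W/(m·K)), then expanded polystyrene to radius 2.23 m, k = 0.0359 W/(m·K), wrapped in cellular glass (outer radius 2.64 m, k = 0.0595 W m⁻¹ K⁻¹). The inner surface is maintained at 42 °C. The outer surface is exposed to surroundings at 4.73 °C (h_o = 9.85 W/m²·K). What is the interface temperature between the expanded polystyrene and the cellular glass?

T = 21.6 °C

Treat each layer as a resistance in series:
  R_nickel alloy = (1/1.96 − 1/2.00)/(4πk) = 0.01020/(4π·13.6) = 5.971×10^-5 K/W
  R_expanded polystyrene = (1/2.00 − 1/2.23)/(4πk) = 0.05157/(4π·0.0359) = 0.1143 K/W
  R_cellular glass = (1/2.23 − 1/2.64)/(4πk) = 0.06964/(4π·0.0595) = 0.09314 K/W
  R_conv,out = 1/(4πr²h) = 1/(4π·2.64²·9.85) = 0.001159 K/W
ΣR = 5.971×10^-5 + 0.1143 + 0.09314 + 0.001159 = 0.2087 K/W
Q = ΔT/ΣR = (42 °C − 4.73 °C)/0.2087 = 178.6 W
From the inner boundary to the expanded polystyrene/cellular glass interface, ΣR_partial = 0.1144 K/W.
T_interface = T_in − Q·ΣR_partial = 42 °C − (178.6)(0.1144) = 21.6 °C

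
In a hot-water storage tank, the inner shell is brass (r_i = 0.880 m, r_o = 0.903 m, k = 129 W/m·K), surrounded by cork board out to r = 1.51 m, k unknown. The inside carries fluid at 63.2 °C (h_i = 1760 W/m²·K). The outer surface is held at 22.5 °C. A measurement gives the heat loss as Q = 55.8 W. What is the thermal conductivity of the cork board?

ΣR = ΔT/Q = |63.2 − 22.5|/55.8 = 0.7294 K/W
Known resistances:
  R_conv,in = 1/(4πr²h) = 1/(4π·0.880²·1760) = 5.839×10^-5 K/W
  R_brass = (1/0.880 − 1/0.903)/(4πk) = 0.02894/(4π·129) = 1.785×10^-5 K/W
R_cork board = ΣR − ΣR_known = 0.7294 − 7.624×10^-5 = 0.7293 K/W
(1/r₁−1/r₂)/(4πk) = 0.7293 ⇒ k = 0.4452/(4π·0.7293) = 0.0486 W/m·K

k = 0.0486 W/m·K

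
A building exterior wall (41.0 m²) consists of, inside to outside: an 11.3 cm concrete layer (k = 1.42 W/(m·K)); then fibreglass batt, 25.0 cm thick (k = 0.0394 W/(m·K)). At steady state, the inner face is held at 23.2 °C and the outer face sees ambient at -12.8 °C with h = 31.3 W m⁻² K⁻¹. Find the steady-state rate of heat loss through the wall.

Resistance network (inner→outer):
  R_concrete = L/(kA) = 0.113/(1.42·41.0) = 0.001941 K/W
  R_fibreglass batt = L/(kA) = 0.250/(0.0394·41.0) = 0.1548 K/W
  R_conv,out = 1/(hA) = 1/(31.3·41.0) = 7.792×10^-4 K/W
ΣR = 0.001941 + 0.1548 + 7.792×10^-4 = 0.1575 K/W
Q = ΔT/ΣR = (23.2 °C − -12.8 °C)/0.1575 = 229 W

Q = 229 W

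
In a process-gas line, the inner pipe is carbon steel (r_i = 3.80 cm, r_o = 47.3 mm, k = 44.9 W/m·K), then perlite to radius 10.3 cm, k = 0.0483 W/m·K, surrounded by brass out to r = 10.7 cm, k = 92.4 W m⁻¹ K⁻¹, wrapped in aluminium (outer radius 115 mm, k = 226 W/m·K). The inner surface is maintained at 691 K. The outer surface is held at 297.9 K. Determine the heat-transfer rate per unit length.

Treat each layer as a resistance in series:
  R'_carbon steel = ln(0.0473/0.0380)/(2πk) = 0.2189/(2π·44.9) = 7.760×10^-4 m·K/W
  R'_perlite = ln(0.103/0.0473)/(2πk) = 0.7782/(2π·0.0483) = 2.564 m·K/W
  R'_brass = ln(0.107/0.103)/(2πk) = 0.03810/(2π·92.4) = 6.563×10^-5 m·K/W
  R'_aluminium = ln(0.115/0.107)/(2πk) = 0.07210/(2π·226) = 5.078×10^-5 m·K/W
ΣR = 7.760×10^-4 + 2.564 + 6.563×10^-5 + 5.078×10^-5 = 2.565 m·K/W
Q' = ΔT/ΣR = (691 K − 297.9 K)/2.565 = 153 W/m

Q' = 153 W/m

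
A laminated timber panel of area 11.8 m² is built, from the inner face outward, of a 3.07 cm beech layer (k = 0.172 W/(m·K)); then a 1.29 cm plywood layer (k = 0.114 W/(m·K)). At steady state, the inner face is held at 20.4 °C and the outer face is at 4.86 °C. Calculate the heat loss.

Series thermal resistances, inner to outer:
  R_beech = L/(kA) = 0.0307/(0.172·11.8) = 0.01513 K/W
  R_plywood = L/(kA) = 0.0129/(0.114·11.8) = 0.009590 K/W
ΣR = 0.01513 + 0.009590 = 0.02472 K/W
Q = ΔT/ΣR = (20.4 °C − 4.86 °C)/0.02472 = 629 W

Q = 629 W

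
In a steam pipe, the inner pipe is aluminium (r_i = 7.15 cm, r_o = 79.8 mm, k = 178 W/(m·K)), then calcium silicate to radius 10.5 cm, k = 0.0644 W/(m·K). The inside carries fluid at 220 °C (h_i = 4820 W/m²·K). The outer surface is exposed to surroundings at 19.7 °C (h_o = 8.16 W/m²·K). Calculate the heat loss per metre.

Series thermal resistances, inner to outer:
  R'_conv,in = 1/(2πr h) = 1/(2π·0.0715·4820) = 4.618×10^-4 m·K/W
  R'_aluminium = ln(0.0798/0.0715)/(2πk) = 0.1098/(2π·178) = 9.820×10^-5 m·K/W
  R'_calcium silicate = ln(0.105/0.0798)/(2πk) = 0.2744/(2π·0.0644) = 0.6782 m·K/W
  R'_conv,out = 1/(2πr h) = 1/(2π·0.105·8.16) = 0.1858 m·K/W
ΣR = 4.618×10^-4 + 9.820×10^-5 + 0.6782 + 0.1858 = 0.8646 m·K/W
Q' = ΔT/ΣR = (220 °C − 19.7 °C)/0.8646 = 232 W/m

Q' = 232 W/m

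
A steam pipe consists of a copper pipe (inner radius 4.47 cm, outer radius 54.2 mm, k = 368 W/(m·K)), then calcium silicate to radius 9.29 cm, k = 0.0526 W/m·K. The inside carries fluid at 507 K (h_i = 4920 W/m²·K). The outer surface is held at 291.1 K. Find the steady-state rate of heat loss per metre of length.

Q' = 132 W/m

Series thermal resistances, inner to outer:
  R'_conv,in = 1/(2πr h) = 1/(2π·0.0447·4920) = 7.237×10^-4 m·K/W
  R'_copper = ln(0.0542/0.0447)/(2πk) = 0.1927/(2π·368) = 8.334×10^-5 m·K/W
  R'_calcium silicate = ln(0.0929/0.0542)/(2πk) = 0.5388/(2π·0.0526) = 1.630 m·K/W
ΣR = 7.237×10^-4 + 8.334×10^-5 + 1.630 = 1.631 m·K/W
Q' = ΔT/ΣR = (507 K − 291.1 K)/1.631 = 132 W/m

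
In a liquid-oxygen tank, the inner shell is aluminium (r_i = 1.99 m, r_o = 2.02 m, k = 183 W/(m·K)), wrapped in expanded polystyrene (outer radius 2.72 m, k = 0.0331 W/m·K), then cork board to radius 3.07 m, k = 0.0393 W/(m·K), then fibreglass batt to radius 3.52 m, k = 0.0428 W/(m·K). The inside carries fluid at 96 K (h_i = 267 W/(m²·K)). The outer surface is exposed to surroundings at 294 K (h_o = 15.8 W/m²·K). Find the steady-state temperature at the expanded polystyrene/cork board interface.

Series thermal resistances, inner to outer:
  R_conv,in = 1/(4πr²h) = 1/(4π·1.99²·267) = 7.526×10^-5 K/W
  R_aluminium = (1/1.99 − 1/2.02)/(4πk) = 0.007463/(4π·183) = 3.245×10^-6 K/W
  R_expanded polystyrene = (1/2.02 − 1/2.72)/(4πk) = 0.1274/(4π·0.0331) = 0.3063 K/W
  R_cork board = (1/2.72 − 1/3.07)/(4πk) = 0.04191/(4π·0.0393) = 0.08487 K/W
  R_fibreglass batt = (1/3.07 − 1/3.52)/(4πk) = 0.04164/(4π·0.0428) = 0.07742 K/W
  R_conv,out = 1/(4πr²h) = 1/(4π·3.52²·15.8) = 4.065×10^-4 K/W
ΣR = 7.526×10^-5 + 3.245×10^-6 + 0.3063 + 0.08487 + 0.07742 + 4.065×10^-4 = 0.4691 K/W
Q = ΔT/ΣR = (96 K − 294 K)/0.4691 = -422.1 W
From the inner boundary to the expanded polystyrene/cork board interface, ΣR_partial = 0.3064 K/W.
T_interface = T_in − Q·ΣR_partial = 96 K − (-422.1)(0.3064) = 225.3 K

T = 225.3 K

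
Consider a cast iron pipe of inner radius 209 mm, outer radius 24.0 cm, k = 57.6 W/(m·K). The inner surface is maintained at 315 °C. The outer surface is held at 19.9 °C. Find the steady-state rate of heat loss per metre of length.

Q' = 2πk·ΔT/ln(r₂/r₁) = 2π × 57.6 × 295.1 / ln(0.240/0.209) = 7.72×10^5 W/m

Q' = 772 kW/m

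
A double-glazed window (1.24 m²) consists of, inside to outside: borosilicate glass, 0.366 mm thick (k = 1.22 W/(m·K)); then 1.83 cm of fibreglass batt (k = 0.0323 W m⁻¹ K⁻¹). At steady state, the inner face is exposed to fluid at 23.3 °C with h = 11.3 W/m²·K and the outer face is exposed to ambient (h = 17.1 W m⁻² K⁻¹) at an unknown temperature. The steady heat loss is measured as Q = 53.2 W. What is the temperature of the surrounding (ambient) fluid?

T_out = -7.33 °C

Series resistances:
  R_conv,in = 1/(hA) = 1/(11.3·1.24) = 0.07137 K/W
  R_borosilicate glass = L/(kA) = 3.66×10^-4/(1.22·1.24) = 2.419×10^-4 K/W
  R_fibreglass batt = L/(kA) = 0.0183/(0.0323·1.24) = 0.4569 K/W
  R_conv,out = 1/(hA) = 1/(17.1·1.24) = 0.04716 K/W
ΣR = 0.5757 K/W
ΔT = Q·ΣR = 53.2 × 0.5757 = 30.63 K
Heat flows outward, so T_out = T_in − ΔT = 23.3 − 30.63 = -7.33 °C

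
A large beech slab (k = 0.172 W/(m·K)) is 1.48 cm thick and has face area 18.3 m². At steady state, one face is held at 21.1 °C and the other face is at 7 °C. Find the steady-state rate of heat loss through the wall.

Q = 3.00 kW

Q = kA·ΔT/L = 0.172 × 18.3 × |21.1 °C − 7 °C| / 0.0148 = 3000 W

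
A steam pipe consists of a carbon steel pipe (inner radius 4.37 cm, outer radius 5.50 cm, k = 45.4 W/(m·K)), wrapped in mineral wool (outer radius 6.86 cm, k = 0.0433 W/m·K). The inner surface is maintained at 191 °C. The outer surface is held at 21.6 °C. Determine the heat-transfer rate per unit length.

Q' = 208 W/m

Series thermal resistances, inner to outer:
  R'_carbon steel = ln(0.0550/0.0437)/(2πk) = 0.2300/(2π·45.4) = 8.062×10^-4 m·K/W
  R'_mineral wool = ln(0.0686/0.0550)/(2πk) = 0.2210/(2π·0.0433) = 0.8122 m·K/W
ΣR = 8.062×10^-4 + 0.8122 = 0.8130 m·K/W
Q' = ΔT/ΣR = (191 °C − 21.6 °C)/0.8130 = 208 W/m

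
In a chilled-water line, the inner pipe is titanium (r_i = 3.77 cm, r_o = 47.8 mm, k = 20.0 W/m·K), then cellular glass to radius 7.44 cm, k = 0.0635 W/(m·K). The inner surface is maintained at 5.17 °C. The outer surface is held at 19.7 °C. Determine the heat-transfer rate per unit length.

Treat each layer as a resistance in series:
  R'_titanium = ln(0.0478/0.0377)/(2πk) = 0.2374/(2π·20.0) = 0.001889 m·K/W
  R'_cellular glass = ln(0.0744/0.0478)/(2πk) = 0.4424/(2π·0.0635) = 1.109 m·K/W
ΣR = 0.001889 + 1.109 = 1.111 m·K/W
Q' = ΔT/ΣR = (5.17 °C − 19.7 °C)/1.111 = -13.1 W/m
(Negative Q' ⇒ heat flows inward; heat gain = 13.1 W/m.)

Q' = 13.1 W/m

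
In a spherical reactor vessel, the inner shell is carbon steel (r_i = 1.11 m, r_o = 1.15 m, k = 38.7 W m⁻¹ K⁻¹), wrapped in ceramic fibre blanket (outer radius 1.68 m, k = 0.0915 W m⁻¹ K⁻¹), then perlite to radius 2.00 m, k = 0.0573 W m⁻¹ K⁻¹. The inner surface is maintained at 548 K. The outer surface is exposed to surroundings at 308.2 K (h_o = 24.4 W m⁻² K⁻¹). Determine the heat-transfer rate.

Q = 645 W

Resistance network (inner→outer):
  R_carbon steel = (1/1.11 − 1/1.15)/(4πk) = 0.03134/(4π·38.7) = 6.443×10^-5 K/W
  R_ceramic fibre blanket = (1/1.15 − 1/1.68)/(4πk) = 0.2743/(4π·0.0915) = 0.2386 K/W
  R_perlite = (1/1.68 − 1/2.00)/(4πk) = 0.09524/(4π·0.0573) = 0.1323 K/W
  R_conv,out = 1/(4πr²h) = 1/(4π·2.00²·24.4) = 8.153×10^-4 K/W
ΣR = 6.443×10^-5 + 0.2386 + 0.1323 + 8.153×10^-4 = 0.3718 K/W
Q = ΔT/ΣR = (548 K − 308.2 K)/0.3718 = 645 W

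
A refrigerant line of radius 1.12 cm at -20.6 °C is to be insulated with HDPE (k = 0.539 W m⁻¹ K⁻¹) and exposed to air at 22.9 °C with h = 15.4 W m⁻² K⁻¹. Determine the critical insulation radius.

For a cylinder, r_cr = k_ins/h = 0.539/15.4 = 0.0350 m = 3.50 cm

r_cr = 3.50 cm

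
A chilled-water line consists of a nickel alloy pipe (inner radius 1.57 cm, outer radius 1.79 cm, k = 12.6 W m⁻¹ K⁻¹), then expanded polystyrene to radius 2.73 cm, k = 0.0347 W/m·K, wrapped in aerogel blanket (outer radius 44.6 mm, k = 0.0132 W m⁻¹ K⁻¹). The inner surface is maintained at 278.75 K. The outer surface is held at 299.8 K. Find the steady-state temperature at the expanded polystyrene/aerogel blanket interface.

Resistance network (inner→outer):
  R'_nickel alloy = ln(0.0179/0.0157)/(2πk) = 0.1311/(2π·12.6) = 0.001656 m·K/W
  R'_expanded polystyrene = ln(0.0273/0.0179)/(2πk) = 0.4221/(2π·0.0347) = 1.936 m·K/W
  R'_aerogel blanket = ln(0.0446/0.0273)/(2πk) = 0.4908/(2π·0.0132) = 5.918 m·K/W
ΣR = 0.001656 + 1.936 + 5.918 = 7.856 m·K/W
Q' = ΔT/ΣR = (278.75 K − 299.8 K)/7.856 = -2.679 W/m
From the inner boundary to the expanded polystyrene/aerogel blanket interface, ΣR_partial = 1.938 m·K/W.
T_interface = T_in − Q'·ΣR_partial = 278.75 K − (-2.679)(1.938) = 283.9 K

T = 283.9 K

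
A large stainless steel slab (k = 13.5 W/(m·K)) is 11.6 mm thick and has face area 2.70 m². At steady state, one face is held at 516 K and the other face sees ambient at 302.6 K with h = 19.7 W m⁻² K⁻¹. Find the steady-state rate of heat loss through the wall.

Series thermal resistances, inner to outer:
  R_stainless steel = L/(kA) = 0.0116/(13.5·2.70) = 3.182×10^-4 K/W
  R_conv,out = 1/(hA) = 1/(19.7·2.70) = 0.01880 K/W
ΣR = 3.182×10^-4 + 0.01880 = 0.01912 K/W
Q = ΔT/ΣR = (516 K − 302.6 K)/0.01912 = 11200 W

Q = 11.2 kW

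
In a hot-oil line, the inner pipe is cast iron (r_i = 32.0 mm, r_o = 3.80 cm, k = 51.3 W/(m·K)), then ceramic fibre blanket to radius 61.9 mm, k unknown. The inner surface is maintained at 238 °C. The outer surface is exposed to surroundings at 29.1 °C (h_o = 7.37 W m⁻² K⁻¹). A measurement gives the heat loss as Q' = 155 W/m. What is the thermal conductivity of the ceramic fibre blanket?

k = 0.0778 W/m·K

ΣR = ΔT/Q' = |238 − 29.1|/155 = 1.348 m·K/W
Known resistances:
  R'_cast iron = ln(0.0380/0.0320)/(2πk) = 0.1719/(2π·51.3) = 5.332×10^-4 m·K/W
  R'_conv,out = 1/(2πr h) = 1/(2π·0.0619·7.37) = 0.3489 m·K/W
R_ceramic fibre blanket = ΣR − ΣR_known = 1.348 − 0.3494 = 0.9986 m·K/W
ln(r₂/r₁)/(2πk) = 0.9986 ⇒ k = 0.4879/(2π·0.9986) = 0.0778 W/m·K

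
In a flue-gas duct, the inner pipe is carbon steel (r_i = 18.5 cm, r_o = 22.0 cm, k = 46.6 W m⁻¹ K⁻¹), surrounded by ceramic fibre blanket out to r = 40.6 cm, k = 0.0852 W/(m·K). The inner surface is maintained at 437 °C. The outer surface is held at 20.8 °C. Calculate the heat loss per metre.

Q' = 363 W/m

Treat each layer as a resistance in series:
  R'_carbon steel = ln(0.220/0.185)/(2πk) = 0.1733/(2π·46.6) = 5.918×10^-4 m·K/W
  R'_ceramic fibre blanket = ln(0.406/0.220)/(2πk) = 0.6127/(2π·0.0852) = 1.145 m·K/W
ΣR = 5.918×10^-4 + 1.145 = 1.146 m·K/W
Q' = ΔT/ΣR = (437 °C − 20.8 °C)/1.146 = 363 W/m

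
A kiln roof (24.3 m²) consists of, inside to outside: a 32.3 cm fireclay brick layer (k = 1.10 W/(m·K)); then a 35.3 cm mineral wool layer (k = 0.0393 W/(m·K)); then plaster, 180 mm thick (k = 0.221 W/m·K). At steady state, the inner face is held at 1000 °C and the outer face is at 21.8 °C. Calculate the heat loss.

Q = 2360 W

Resistance network (inner→outer):
  R_fireclay brick = L/(kA) = 0.323/(1.10·24.3) = 0.01208 K/W
  R_mineral wool = L/(kA) = 0.353/(0.0393·24.3) = 0.3696 K/W
  R_plaster = L/(kA) = 0.180/(0.221·24.3) = 0.03352 K/W
ΣR = 0.01208 + 0.3696 + 0.03352 = 0.4152 K/W
Q = ΔT/ΣR = (1000 °C − 21.8 °C)/0.4152 = 2360 W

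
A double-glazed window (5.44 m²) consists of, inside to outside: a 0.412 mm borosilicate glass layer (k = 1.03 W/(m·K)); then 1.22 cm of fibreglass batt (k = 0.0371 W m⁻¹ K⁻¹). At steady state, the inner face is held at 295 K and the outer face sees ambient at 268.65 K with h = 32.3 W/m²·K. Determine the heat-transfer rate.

Resistance network (inner→outer):
  R_borosilicate glass = L/(kA) = 4.12×10^-4/(1.03·5.44) = 7.353×10^-5 K/W
  R_fibreglass batt = L/(kA) = 0.0122/(0.0371·5.44) = 0.06045 K/W
  R_conv,out = 1/(hA) = 1/(32.3·5.44) = 0.005691 K/W
ΣR = 7.353×10^-5 + 0.06045 + 0.005691 = 0.06621 K/W
Q = ΔT/ΣR = (295 K − 268.65 K)/0.06621 = 398 W

Q = 398 W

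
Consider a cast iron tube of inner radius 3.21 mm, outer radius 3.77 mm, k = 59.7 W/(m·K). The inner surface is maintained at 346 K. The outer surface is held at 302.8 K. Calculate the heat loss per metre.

Q' = 101 kW/m

Q' = 2πk·ΔT/ln(r₂/r₁) = 2π × 59.7 × 43.2 / ln(0.00377/0.00321) = 1.01×10^5 W/m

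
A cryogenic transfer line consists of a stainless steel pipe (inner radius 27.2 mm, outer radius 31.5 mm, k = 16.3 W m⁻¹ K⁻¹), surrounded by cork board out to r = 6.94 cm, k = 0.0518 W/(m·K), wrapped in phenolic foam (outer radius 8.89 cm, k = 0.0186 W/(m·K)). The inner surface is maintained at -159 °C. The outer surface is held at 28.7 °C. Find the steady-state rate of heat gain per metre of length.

Q' = 41.3 W/m

Resistance network (inner→outer):
  R'_stainless steel = ln(0.0315/0.0272)/(2πk) = 0.1468/(2π·16.3) = 0.001433 m·K/W
  R'_cork board = ln(0.0694/0.0315)/(2πk) = 0.7899/(2π·0.0518) = 2.427 m·K/W
  R'_phenolic foam = ln(0.0889/0.0694)/(2πk) = 0.2476/(2π·0.0186) = 2.119 m·K/W
ΣR = 0.001433 + 2.427 + 2.119 = 4.547 m·K/W
Q' = ΔT/ΣR = (-159 °C − 28.7 °C)/4.547 = -41.3 W/m
(Negative Q' ⇒ heat flows inward; heat gain = 41.3 W/m.)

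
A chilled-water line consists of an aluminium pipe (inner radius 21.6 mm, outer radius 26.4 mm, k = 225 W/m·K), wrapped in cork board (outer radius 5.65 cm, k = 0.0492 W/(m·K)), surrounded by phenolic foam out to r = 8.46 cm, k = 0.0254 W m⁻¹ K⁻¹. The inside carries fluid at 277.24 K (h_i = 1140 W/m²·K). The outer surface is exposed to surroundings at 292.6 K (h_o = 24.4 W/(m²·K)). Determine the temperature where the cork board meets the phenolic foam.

Series thermal resistances, inner to outer:
  R'_conv,in = 1/(2πr h) = 1/(2π·0.0216·1140) = 0.006463 m·K/W
  R'_aluminium = ln(0.0264/0.0216)/(2πk) = 0.2007/(2π·225) = 1.419×10^-4 m·K/W
  R'_cork board = ln(0.0565/0.0264)/(2πk) = 0.7609/(2π·0.0492) = 2.461 m·K/W
  R'_phenolic foam = ln(0.0846/0.0565)/(2πk) = 0.4037/(2π·0.0254) = 2.530 m·K/W
  R'_conv,out = 1/(2πr h) = 1/(2π·0.0846·24.4) = 0.07710 m·K/W
ΣR = 0.006463 + 1.419×10^-4 + 2.461 + 2.530 + 0.07710 = 5.075 m·K/W
Q' = ΔT/ΣR = (277.24 K − 292.6 K)/5.075 = -3.027 W/m
From the inner boundary to the cork board/phenolic foam interface, ΣR_partial = 2.468 m·K/W.
T_interface = T_in − Q'·ΣR_partial = 277.24 K − (-3.027)(2.468) = 284.7 K

T = 284.7 K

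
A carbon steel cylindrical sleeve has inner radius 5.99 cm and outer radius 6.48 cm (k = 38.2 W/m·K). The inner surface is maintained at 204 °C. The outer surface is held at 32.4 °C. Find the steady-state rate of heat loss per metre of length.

Q' = 524 kW/m

Q' = 2πk·ΔT/ln(r₂/r₁) = 2π × 38.2 × 171.6 / ln(0.0648/0.0599) = 5.24×10^5 W/m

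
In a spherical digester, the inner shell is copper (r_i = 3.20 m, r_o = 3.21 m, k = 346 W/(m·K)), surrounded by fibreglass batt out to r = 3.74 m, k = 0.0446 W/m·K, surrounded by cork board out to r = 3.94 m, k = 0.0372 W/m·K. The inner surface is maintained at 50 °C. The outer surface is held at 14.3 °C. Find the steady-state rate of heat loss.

Q = 331 W

Treat each layer as a resistance in series:
  R_copper = (1/3.20 − 1/3.21)/(4πk) = 9.735×10^-4/(4π·346) = 2.239×10^-7 K/W
  R_fibreglass batt = (1/3.21 − 1/3.74)/(4πk) = 0.04415/(4π·0.0446) = 0.07877 K/W
  R_cork board = (1/3.74 − 1/3.94)/(4πk) = 0.01357/(4π·0.0372) = 0.02903 K/W
ΣR = 2.239×10^-7 + 0.07877 + 0.02903 = 0.1078 K/W
Q = ΔT/ΣR = (50 °C − 14.3 °C)/0.1078 = 331 W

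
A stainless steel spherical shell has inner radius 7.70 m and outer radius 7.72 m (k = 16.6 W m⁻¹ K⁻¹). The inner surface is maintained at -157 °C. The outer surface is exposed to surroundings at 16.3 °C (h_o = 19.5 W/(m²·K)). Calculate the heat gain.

Q = 2470 kW

Treat each layer as a resistance in series:
  R_stainless steel = (1/7.70 − 1/7.72)/(4πk) = 3.365×10^-4/(4π·16.6) = 1.613×10^-6 K/W
  R_conv,out = 1/(4πr²h) = 1/(4π·7.72²·19.5) = 6.847×10^-5 K/W
ΣR = 1.613×10^-6 + 6.847×10^-5 = 7.008×10^-5 K/W
Q = ΔT/ΣR = (-157 °C − 16.3 °C)/7.008×10^-5 = -2.47×10^6 W
(Negative Q ⇒ heat flows inward; heat gain = 2.47×10^6 W.)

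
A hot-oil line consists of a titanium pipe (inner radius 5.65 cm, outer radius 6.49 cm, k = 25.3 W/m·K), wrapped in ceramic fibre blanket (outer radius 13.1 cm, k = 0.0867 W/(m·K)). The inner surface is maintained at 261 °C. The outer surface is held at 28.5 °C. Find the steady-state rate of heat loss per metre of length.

Q' = 180 W/m

Treat each layer as a resistance in series:
  R'_titanium = ln(0.0649/0.0565)/(2πk) = 0.1386/(2π·25.3) = 8.719×10^-4 m·K/W
  R'_ceramic fibre blanket = ln(0.131/0.0649)/(2πk) = 0.7023/(2π·0.0867) = 1.289 m·K/W
ΣR = 8.719×10^-4 + 1.289 = 1.290 m·K/W
Q' = ΔT/ΣR = (261 °C − 28.5 °C)/1.290 = 180 W/m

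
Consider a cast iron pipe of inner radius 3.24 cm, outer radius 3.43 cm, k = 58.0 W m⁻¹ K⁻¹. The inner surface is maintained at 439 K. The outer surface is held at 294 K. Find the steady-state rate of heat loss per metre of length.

Q' = 2πk·ΔT/ln(r₂/r₁) = 2π × 58.0 × 145 / ln(0.0343/0.0324) = 9.27×10^5 W/m

Q' = 927 kW/m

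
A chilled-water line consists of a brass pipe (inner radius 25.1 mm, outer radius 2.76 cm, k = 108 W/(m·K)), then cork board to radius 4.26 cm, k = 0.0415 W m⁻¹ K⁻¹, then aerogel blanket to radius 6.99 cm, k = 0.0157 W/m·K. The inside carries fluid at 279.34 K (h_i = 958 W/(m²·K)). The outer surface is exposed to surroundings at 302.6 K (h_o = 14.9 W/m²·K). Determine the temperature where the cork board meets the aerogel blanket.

T = 285.0 K

Series thermal resistances, inner to outer:
  R'_conv,in = 1/(2πr h) = 1/(2π·0.0251·958) = 0.006619 m·K/W
  R'_brass = ln(0.0276/0.0251)/(2πk) = 0.09495/(2π·108) = 1.399×10^-4 m·K/W
  R'_cork board = ln(0.0426/0.0276)/(2πk) = 0.4340/(2π·0.0415) = 1.665 m·K/W
  R'_aerogel blanket = ln(0.0699/0.0426)/(2πk) = 0.4952/(2π·0.0157) = 5.020 m·K/W
  R'_conv,out = 1/(2πr h) = 1/(2π·0.0699·14.9) = 0.1528 m·K/W
ΣR = 0.006619 + 1.399×10^-4 + 1.665 + 5.020 + 0.1528 = 6.845 m·K/W
Q' = ΔT/ΣR = (279.34 K − 302.6 K)/6.845 = -3.398 W/m
From the inner boundary to the cork board/aerogel blanket interface, ΣR_partial = 1.672 m·K/W.
T_interface = T_in − Q'·ΣR_partial = 279.34 K − (-3.398)(1.672) = 285.0 K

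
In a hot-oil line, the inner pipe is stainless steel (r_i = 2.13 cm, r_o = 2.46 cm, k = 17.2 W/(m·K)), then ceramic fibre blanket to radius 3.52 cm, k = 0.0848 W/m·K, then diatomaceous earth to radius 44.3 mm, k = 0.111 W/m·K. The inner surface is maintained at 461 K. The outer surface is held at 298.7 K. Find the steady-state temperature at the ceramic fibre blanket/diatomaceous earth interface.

Treat each layer as a resistance in series:
  R'_stainless steel = ln(0.0246/0.0213)/(2πk) = 0.1440/(2π·17.2) = 0.001333 m·K/W
  R'_ceramic fibre blanket = ln(0.0352/0.0246)/(2πk) = 0.3583/(2π·0.0848) = 0.6725 m·K/W
  R'_diatomaceous earth = ln(0.0443/0.0352)/(2πk) = 0.2299/(2π·0.111) = 0.3297 m·K/W
ΣR = 0.001333 + 0.6725 + 0.3297 = 1.004 m·K/W
Q' = ΔT/ΣR = (461 K − 298.7 K)/1.004 = 161.7 W/m
From the inner boundary to the ceramic fibre blanket/diatomaceous earth interface, ΣR_partial = 0.6738 m·K/W.
T_interface = T_in − Q'·ΣR_partial = 461 K − (161.7)(0.6738) = 352.0 K

T = 352.0 K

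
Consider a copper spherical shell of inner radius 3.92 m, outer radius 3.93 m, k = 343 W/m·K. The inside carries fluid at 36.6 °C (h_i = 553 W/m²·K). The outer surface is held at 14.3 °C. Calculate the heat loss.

Q = 2340 kW

Treat each layer as a resistance in series:
  R_conv,in = 1/(4πr²h) = 1/(4π·3.92²·553) = 9.365×10^-6 K/W
  R_copper = (1/3.92 − 1/3.93)/(4πk) = 6.491×10^-4/(4π·343) = 1.506×10^-7 K/W
ΣR = 9.365×10^-6 + 1.506×10^-7 = 9.516×10^-6 K/W
Q = ΔT/ΣR = (36.6 °C − 14.3 °C)/9.516×10^-6 = 2.34×10^6 W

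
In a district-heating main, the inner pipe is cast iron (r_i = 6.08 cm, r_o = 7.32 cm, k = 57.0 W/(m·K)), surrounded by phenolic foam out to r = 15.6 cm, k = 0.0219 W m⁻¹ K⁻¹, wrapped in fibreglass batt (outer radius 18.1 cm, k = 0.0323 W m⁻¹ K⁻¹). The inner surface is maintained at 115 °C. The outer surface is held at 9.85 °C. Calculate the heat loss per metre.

Q' = 16.9 W/m

Treat each layer as a resistance in series:
  R'_cast iron = ln(0.0732/0.0608)/(2πk) = 0.1856/(2π·57.0) = 5.182×10^-4 m·K/W
  R'_phenolic foam = ln(0.156/0.0732)/(2πk) = 0.7567/(2π·0.0219) = 5.499 m·K/W
  R'_fibreglass batt = ln(0.181/0.156)/(2πk) = 0.1486/(2π·0.0323) = 0.7324 m·K/W
ΣR = 5.182×10^-4 + 5.499 + 0.7324 = 6.232 m·K/W
Q' = ΔT/ΣR = (115 °C − 9.85 °C)/6.232 = 16.9 W/m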